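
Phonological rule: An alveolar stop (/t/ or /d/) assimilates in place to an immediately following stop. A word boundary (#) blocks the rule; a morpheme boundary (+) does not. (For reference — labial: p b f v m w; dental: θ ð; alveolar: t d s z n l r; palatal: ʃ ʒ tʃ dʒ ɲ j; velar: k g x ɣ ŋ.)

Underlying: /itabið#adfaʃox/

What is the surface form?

no segment meets the rule's conditions; no change.

[itabið#adfaʃox]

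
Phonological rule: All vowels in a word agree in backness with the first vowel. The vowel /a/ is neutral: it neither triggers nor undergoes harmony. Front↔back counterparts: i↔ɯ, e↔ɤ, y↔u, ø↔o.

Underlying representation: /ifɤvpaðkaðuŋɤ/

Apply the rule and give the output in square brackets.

[ifevpaðkaðyŋe]

/ɤ/ harmonizes with /i/ ([-back]) → [e]
/u/ harmonizes with /i/ ([-back]) → [y]
/ɤ/ harmonizes with /i/ ([-back]) → [e]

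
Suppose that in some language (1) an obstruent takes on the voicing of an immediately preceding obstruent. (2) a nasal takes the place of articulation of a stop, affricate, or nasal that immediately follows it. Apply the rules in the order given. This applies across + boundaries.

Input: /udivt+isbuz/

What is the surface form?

[udivd+ispuz]

Rule 1: /t/ after /v/ (voiced) → [d]
Rule 1: /b/ after /s/ (voiceless) → [p]
After rule 1: udivd+ispuz
Rule 2: no segment meets the rule's conditions; no change.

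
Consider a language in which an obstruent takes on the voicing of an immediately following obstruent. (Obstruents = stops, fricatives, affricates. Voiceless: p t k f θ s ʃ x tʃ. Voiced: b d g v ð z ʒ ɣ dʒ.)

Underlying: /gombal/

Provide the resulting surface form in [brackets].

no segment meets the rule's conditions; no change.

[gombal]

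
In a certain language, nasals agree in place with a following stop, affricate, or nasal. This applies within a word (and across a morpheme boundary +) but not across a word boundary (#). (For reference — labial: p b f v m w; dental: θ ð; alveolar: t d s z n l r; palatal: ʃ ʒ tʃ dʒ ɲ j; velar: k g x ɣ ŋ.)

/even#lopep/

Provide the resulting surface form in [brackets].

[even#lopep]

no segment meets the rule's conditions; no change.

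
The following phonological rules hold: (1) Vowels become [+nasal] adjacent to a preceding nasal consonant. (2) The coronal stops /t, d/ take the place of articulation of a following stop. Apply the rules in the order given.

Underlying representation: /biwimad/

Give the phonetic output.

Rule 1: /a/ after nasal /m/ → [ã]
After rule 1: biwimãd
Rule 2: no segment meets the rule's conditions; no change.

[biwimãd]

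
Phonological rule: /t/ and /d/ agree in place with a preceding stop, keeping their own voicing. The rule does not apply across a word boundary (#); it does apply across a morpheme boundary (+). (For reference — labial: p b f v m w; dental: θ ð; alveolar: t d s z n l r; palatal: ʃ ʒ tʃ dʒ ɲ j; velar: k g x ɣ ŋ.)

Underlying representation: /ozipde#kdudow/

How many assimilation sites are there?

2

/d/ after /p/ (labial) → [b]
/d/ after /k/ (velar) → [g]
2 segments change.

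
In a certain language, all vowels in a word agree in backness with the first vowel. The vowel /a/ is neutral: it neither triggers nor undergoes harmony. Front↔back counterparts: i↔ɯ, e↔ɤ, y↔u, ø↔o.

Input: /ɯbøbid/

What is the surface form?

/ø/ harmonizes with /ɯ/ ([+back]) → [o]
/i/ harmonizes with /ɯ/ ([+back]) → [ɯ]

[ɯbobɯd]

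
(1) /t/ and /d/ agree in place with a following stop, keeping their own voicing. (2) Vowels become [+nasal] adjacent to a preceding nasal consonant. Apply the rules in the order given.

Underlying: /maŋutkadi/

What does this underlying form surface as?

[mãŋũkkadi]

Rule 1: /t/ before /k/ (velar) → [k]
After rule 1: maŋukkadi
Rule 2: /a/ after nasal /m/ → [ã]
Rule 2: /u/ after nasal /ŋ/ → [ũ]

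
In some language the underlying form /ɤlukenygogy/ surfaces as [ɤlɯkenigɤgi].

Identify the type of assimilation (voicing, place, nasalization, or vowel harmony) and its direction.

/u/→[ɯ] /y/→[i] /o/→[ɤ] /y/→[i].
Vowels agree with the first vowel, so the harmony is progressive.

vowel harmony, progressive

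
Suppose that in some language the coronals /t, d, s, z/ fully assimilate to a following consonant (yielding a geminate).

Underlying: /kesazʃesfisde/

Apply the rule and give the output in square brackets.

[kesaʃʃeffidde]

/z/ before /ʃ/ → [ʃ] (total assimilation)
/s/ before /f/ → [f] (total assimilation)
/s/ before /d/ → [d] (total assimilation)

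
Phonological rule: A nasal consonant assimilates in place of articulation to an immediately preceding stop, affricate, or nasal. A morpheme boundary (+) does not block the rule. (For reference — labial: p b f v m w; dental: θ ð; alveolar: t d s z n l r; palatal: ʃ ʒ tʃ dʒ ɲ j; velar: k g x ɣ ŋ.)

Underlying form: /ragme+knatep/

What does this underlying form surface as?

[ragŋe+kŋatep]

/m/ after /g/ (velar) → [ŋ]
/n/ after /k/ (velar) → [ŋ]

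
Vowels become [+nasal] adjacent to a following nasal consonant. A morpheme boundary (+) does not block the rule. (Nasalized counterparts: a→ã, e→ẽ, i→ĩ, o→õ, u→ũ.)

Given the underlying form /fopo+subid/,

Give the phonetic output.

[fopo+subid]

no segment meets the rule's conditions; no change.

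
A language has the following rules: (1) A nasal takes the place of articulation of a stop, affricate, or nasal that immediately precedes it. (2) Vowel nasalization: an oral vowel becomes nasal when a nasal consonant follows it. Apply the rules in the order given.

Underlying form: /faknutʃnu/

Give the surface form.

[fakŋutʃɲu]

Rule 1: /n/ after /k/ (velar) → [ŋ]
Rule 1: /n/ after /tʃ/ (palatal) → [ɲ]
After rule 1: fakŋutʃɲu
Rule 2: no segment meets the rule's conditions; no change.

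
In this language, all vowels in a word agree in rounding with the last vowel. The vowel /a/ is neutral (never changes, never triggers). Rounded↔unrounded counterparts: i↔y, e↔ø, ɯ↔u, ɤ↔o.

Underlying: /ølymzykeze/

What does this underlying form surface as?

/ø/ harmonizes with /e/ ([-round]) → [e]
/y/ harmonizes with /e/ ([-round]) → [i]
/y/ harmonizes with /e/ ([-round]) → [i]

[elimzikeze]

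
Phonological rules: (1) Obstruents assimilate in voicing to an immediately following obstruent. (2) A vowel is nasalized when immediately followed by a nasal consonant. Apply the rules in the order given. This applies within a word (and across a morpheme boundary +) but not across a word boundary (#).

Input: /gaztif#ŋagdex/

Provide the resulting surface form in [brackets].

[gastif#ŋagdex]

Rule 1: /z/ before /t/ (voiceless) → [s]
After rule 1: gastif#ŋagdex
Rule 2: no segment meets the rule's conditions; no change.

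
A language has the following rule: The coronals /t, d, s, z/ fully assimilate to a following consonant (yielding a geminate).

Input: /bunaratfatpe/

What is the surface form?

/t/ before /f/ → [f] (total assimilation)
/t/ before /p/ → [p] (total assimilation)

[bunaraffappe]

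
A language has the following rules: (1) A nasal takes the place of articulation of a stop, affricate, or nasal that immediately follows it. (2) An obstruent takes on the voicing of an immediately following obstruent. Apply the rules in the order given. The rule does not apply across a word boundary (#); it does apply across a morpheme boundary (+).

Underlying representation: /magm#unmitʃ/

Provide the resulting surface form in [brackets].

Rule 1: /n/ before /m/ (labial) → [m]
After rule 1: magm#ummitʃ
Rule 2: no segment meets the rule's conditions; no change.

[magm#ummitʃ]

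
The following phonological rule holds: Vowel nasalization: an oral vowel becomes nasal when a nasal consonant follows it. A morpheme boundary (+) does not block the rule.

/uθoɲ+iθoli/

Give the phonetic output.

/o/ before nasal /ɲ/ → [õ]

[uθõɲ+iθoli]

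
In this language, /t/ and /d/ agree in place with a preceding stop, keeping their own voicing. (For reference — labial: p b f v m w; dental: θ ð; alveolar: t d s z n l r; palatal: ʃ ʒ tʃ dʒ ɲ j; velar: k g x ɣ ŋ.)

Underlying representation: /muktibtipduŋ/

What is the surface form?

[mukkibpipbuŋ]

/t/ after /k/ (velar) → [k]
/t/ after /b/ (labial) → [p]
/d/ after /p/ (labial) → [b]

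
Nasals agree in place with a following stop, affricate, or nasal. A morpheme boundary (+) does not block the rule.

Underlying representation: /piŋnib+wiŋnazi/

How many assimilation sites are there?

/ŋ/ before /n/ (alveolar) → [n]
/ŋ/ before /n/ (alveolar) → [n]
2 segments change.

2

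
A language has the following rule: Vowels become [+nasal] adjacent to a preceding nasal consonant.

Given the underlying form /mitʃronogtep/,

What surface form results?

/i/ after nasal /m/ → [ĩ]
/o/ after nasal /n/ → [õ]

[mĩtʃronõgtep]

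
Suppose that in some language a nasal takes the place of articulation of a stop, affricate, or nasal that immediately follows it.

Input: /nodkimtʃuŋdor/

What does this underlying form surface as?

[nodkiɲtʃundor]

/m/ before /tʃ/ (palatal) → [ɲ]
/ŋ/ before /d/ (alveolar) → [n]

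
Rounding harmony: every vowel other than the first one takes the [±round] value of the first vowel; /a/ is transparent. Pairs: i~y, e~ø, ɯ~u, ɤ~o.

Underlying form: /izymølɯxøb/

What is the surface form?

[izimelɯxeb]

/y/ harmonizes with /i/ ([-round]) → [i]
/ø/ harmonizes with /i/ ([-round]) → [e]
/ø/ harmonizes with /i/ ([-round]) → [e]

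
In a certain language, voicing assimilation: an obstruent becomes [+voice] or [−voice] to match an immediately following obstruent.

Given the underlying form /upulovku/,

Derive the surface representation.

[upulofku]

/v/ before /k/ (voiceless) → [f]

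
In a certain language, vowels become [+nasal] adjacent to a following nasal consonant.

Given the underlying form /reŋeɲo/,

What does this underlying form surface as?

[rẽŋẽɲo]

/e/ before nasal /ŋ/ → [ẽ]
/e/ before nasal /ɲ/ → [ẽ]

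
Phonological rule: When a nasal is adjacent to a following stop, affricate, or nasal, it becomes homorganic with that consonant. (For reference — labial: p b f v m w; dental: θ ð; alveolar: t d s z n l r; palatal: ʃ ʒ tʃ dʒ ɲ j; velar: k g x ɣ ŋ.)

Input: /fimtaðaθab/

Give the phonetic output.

/m/ before /t/ (alveolar) → [n]

[fintaðaθab]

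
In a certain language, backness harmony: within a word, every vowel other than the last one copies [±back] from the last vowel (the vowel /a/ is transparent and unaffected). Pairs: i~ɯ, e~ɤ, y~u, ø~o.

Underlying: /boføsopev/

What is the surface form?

[bøføsøpev]

/o/ harmonizes with /e/ ([-back]) → [ø]
/o/ harmonizes with /e/ ([-back]) → [ø]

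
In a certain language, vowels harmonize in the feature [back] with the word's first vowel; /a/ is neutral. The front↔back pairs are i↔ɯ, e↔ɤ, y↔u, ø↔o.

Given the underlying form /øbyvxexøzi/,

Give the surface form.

[øbyvxexøzi]

no segment meets the rule's conditions; no change.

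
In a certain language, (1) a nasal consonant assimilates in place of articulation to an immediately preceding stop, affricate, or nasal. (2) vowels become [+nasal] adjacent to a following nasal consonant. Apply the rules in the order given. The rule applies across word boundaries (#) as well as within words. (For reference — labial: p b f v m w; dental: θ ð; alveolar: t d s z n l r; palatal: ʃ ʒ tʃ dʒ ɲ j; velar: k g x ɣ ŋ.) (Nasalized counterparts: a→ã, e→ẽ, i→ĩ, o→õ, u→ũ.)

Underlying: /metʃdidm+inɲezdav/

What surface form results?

[metʃdidn+ĩnnezdav]

Rule 1: /m/ after /d/ (alveolar) → [n]
Rule 1: /ɲ/ after /n/ (alveolar) → [n]
After rule 1: metʃdidn+innezdav
Rule 2: /i/ before nasal /n/ → [ĩ]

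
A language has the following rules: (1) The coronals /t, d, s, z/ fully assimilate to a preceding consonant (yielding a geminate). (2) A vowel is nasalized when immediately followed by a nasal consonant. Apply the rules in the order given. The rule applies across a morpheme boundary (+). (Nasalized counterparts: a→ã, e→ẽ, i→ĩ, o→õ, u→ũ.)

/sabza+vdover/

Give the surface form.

[sabba+vvover]

Rule 1: /z/ after /b/ → [b] (total assimilation)
Rule 1: /d/ after /v/ → [v] (total assimilation)
After rule 1: sabba+vvover
Rule 2: no segment meets the rule's conditions; no change.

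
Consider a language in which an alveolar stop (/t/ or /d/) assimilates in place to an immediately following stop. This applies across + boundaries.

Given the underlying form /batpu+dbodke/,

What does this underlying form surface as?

/t/ before /p/ (labial) → [p]
/d/ before /b/ (labial) → [b]
/d/ before /k/ (velar) → [g]

[bappu+bbogke]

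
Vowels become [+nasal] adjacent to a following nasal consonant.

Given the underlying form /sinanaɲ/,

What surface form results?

[sĩnãnãɲ]

/i/ before nasal /n/ → [ĩ]
/a/ before nasal /n/ → [ã]
/a/ before nasal /ɲ/ → [ã]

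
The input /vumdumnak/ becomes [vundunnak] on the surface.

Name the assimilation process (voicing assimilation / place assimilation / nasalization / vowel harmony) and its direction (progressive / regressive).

place assimilation, regressive

/m/→[n] /m/→[n].
Each target copies a feature from the following segment, so the direction is regressive.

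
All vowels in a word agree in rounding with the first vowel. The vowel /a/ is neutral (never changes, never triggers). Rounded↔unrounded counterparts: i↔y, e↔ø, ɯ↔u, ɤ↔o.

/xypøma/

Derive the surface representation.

[xypøma]

no segment meets the rule's conditions; no change.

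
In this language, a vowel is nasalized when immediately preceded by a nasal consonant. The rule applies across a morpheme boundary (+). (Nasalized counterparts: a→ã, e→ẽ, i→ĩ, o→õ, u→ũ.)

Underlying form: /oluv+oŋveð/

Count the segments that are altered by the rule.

No segment meets the rule's conditions.

0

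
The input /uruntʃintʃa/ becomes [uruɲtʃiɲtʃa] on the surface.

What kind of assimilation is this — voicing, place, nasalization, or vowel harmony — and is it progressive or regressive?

place assimilation, regressive

/n/→[ɲ] /n/→[ɲ].
Each target copies a feature from the following segment, so the direction is regressive.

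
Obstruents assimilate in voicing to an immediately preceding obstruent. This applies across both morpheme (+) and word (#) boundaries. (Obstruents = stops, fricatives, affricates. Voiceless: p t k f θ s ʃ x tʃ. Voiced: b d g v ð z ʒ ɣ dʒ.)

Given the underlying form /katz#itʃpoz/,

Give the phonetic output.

[kats#itʃpoz]

/z/ after /t/ (voiceless) → [s]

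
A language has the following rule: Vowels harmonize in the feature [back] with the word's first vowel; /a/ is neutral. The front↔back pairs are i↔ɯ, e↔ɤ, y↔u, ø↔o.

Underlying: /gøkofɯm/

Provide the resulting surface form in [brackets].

/o/ harmonizes with /ø/ ([-back]) → [ø]
/ɯ/ harmonizes with /ø/ ([-back]) → [i]

[gøkøfim]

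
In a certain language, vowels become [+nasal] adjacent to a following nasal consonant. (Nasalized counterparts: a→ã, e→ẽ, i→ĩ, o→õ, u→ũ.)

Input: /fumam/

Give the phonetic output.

[fũmãm]

/u/ before nasal /m/ → [ũ]
/a/ before nasal /m/ → [ã]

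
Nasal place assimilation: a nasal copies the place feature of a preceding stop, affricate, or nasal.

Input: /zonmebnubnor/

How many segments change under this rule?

/m/ after /n/ (alveolar) → [n]
/n/ after /b/ (labial) → [m]
/n/ after /b/ (labial) → [m]
3 segments change.

3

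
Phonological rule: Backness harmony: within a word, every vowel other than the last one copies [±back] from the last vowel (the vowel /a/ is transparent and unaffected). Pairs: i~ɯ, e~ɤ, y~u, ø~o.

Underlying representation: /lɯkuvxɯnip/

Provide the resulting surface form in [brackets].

[likyvxinip]

/ɯ/ harmonizes with /i/ ([-back]) → [i]
/u/ harmonizes with /i/ ([-back]) → [y]
/ɯ/ harmonizes with /i/ ([-back]) → [i]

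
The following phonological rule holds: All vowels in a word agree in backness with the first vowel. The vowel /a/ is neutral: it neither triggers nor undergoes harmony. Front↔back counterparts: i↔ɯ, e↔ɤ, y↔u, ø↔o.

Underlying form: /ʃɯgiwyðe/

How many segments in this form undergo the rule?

3

/i/ harmonizes with /ɯ/ ([+back]) → [ɯ]
/y/ harmonizes with /ɯ/ ([+back]) → [u]
/e/ harmonizes with /ɯ/ ([+back]) → [ɤ]
3 segments change.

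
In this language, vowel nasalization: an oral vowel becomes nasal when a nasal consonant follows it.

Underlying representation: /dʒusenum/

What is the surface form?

/e/ before nasal /n/ → [ẽ]
/u/ before nasal /m/ → [ũ]

[dʒusẽnũm]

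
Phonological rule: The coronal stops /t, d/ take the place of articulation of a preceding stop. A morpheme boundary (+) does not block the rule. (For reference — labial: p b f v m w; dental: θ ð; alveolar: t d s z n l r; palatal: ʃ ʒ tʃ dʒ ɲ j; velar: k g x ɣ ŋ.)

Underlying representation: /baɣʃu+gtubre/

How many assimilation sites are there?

/t/ after /g/ (velar) → [k]
1 segment changes.

1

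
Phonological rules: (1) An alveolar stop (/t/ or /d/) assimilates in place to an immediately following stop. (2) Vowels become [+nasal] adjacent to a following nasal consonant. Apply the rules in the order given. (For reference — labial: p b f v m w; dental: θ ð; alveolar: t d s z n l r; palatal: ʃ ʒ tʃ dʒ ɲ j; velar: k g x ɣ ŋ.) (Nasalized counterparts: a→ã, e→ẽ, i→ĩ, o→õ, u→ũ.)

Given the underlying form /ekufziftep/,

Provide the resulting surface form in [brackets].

Rule 1: no segment meets the rule's conditions; no change.
After rule 1: ekufziftep
Rule 2: no segment meets the rule's conditions; no change.

[ekufziftep]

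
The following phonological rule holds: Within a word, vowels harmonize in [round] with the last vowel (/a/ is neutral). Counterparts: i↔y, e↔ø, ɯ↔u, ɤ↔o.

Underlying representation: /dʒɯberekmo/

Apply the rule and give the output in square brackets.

/ɯ/ harmonizes with /o/ ([+round]) → [u]
/e/ harmonizes with /o/ ([+round]) → [ø]
/e/ harmonizes with /o/ ([+round]) → [ø]

[dʒubørøkmo]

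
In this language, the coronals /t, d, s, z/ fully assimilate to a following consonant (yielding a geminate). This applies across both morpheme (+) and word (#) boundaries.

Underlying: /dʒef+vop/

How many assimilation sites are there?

0

No segment meets the rule's conditions.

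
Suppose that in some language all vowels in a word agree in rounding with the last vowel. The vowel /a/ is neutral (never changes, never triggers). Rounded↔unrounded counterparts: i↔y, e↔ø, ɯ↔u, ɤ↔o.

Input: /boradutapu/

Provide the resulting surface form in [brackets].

no segment meets the rule's conditions; no change.

[boradutapu]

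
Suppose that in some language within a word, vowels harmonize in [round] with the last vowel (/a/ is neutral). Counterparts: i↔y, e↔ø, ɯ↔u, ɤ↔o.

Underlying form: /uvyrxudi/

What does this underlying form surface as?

[ɯvirxɯdi]

/u/ harmonizes with /i/ ([-round]) → [ɯ]
/y/ harmonizes with /i/ ([-round]) → [i]
/u/ harmonizes with /i/ ([-round]) → [ɯ]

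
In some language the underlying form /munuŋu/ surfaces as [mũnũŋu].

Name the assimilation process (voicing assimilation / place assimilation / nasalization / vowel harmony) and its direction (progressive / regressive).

nasalization, regressive

/u/→[ũ] /u/→[ũ].
Each target copies a feature from the following segment, so the direction is regressive.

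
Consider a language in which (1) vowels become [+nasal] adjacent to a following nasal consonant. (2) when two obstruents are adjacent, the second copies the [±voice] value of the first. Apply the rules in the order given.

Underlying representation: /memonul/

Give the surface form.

[mẽmõnul]

Rule 1: /e/ before nasal /m/ → [ẽ]
Rule 1: /o/ before nasal /n/ → [õ]
After rule 1: mẽmõnul
Rule 2: no segment meets the rule's conditions; no change.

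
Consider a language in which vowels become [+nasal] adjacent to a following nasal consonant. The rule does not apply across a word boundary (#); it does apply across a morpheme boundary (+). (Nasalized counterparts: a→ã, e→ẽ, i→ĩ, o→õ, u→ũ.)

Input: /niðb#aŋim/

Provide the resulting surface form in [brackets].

[niðb#ãŋĩm]

/a/ before nasal /ŋ/ → [ã]
/i/ before nasal /m/ → [ĩ]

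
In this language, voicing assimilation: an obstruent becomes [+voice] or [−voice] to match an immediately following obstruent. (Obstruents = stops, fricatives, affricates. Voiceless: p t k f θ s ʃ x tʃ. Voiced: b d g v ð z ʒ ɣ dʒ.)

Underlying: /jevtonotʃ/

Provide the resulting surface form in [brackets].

/v/ before /t/ (voiceless) → [f]

[jeftonotʃ]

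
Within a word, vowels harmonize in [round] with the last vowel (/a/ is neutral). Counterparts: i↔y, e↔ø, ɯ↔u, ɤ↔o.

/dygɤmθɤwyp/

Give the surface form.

/ɤ/ harmonizes with /y/ ([+round]) → [o]
/ɤ/ harmonizes with /y/ ([+round]) → [o]

[dygomθowyp]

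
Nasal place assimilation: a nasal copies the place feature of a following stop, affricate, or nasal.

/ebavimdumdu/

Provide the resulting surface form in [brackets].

[ebavindundu]

/m/ before /d/ (alveolar) → [n]
/m/ before /d/ (alveolar) → [n]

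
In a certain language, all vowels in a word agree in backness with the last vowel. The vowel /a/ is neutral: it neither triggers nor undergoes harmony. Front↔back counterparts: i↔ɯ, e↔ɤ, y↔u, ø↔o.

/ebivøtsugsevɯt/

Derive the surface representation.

[ɤbɯvotsugsɤvɯt]

/e/ harmonizes with /ɯ/ ([+back]) → [ɤ]
/i/ harmonizes with /ɯ/ ([+back]) → [ɯ]
/ø/ harmonizes with /ɯ/ ([+back]) → [o]
/e/ harmonizes with /ɯ/ ([+back]) → [ɤ]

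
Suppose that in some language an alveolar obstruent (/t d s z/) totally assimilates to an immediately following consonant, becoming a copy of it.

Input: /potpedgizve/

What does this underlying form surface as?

/t/ before /p/ → [p] (total assimilation)
/d/ before /g/ → [g] (total assimilation)
/z/ before /v/ → [v] (total assimilation)

[poppeggivve]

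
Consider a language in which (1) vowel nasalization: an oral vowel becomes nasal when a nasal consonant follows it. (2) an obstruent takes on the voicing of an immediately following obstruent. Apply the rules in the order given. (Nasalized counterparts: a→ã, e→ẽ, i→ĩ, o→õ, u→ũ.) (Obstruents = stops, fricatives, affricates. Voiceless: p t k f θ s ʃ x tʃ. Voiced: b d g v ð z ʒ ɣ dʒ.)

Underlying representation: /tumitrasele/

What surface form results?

[tũmitrasele]

Rule 1: /u/ before nasal /m/ → [ũ]
After rule 1: tũmitrasele
Rule 2: no segment meets the rule's conditions; no change.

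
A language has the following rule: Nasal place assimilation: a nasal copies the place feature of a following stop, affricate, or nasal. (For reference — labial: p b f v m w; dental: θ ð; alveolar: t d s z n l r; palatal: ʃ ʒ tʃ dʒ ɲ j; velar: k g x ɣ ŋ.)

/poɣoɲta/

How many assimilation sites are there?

/ɲ/ before /t/ (alveolar) → [n]
1 segment changes.

1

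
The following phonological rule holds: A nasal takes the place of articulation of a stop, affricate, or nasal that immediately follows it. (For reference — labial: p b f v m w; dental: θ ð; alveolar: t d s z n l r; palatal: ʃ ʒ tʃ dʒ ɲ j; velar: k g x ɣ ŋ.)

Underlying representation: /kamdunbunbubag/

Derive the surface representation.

/m/ before /d/ (alveolar) → [n]
/n/ before /b/ (labial) → [m]
/n/ before /b/ (labial) → [m]

[kandumbumbubag]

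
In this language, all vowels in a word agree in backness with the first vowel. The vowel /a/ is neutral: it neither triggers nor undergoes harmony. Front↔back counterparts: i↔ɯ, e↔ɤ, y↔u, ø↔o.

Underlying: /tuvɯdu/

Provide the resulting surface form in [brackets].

[tuvɯdu]

no segment meets the rule's conditions; no change.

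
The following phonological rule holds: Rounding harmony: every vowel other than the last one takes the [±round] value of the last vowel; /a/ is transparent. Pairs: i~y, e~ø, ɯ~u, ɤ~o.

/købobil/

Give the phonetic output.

[kebɤbil]

/ø/ harmonizes with /i/ ([-round]) → [e]
/o/ harmonizes with /i/ ([-round]) → [ɤ]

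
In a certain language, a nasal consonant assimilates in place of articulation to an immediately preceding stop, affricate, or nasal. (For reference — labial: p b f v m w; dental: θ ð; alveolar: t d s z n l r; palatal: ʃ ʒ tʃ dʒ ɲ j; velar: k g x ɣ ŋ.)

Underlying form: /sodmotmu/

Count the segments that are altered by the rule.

/m/ after /d/ (alveolar) → [n]
/m/ after /t/ (alveolar) → [n]
2 segments change.

2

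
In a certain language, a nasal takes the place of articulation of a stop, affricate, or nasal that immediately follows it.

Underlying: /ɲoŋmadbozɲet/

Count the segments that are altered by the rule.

1

/ŋ/ before /m/ (labial) → [m]
1 segment changes.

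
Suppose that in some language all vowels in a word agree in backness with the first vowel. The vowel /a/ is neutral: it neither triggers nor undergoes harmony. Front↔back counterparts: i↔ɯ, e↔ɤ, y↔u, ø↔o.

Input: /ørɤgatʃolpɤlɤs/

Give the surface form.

/ɤ/ harmonizes with /ø/ ([-back]) → [e]
/o/ harmonizes with /ø/ ([-back]) → [ø]
/ɤ/ harmonizes with /ø/ ([-back]) → [e]
/ɤ/ harmonizes with /ø/ ([-back]) → [e]

[øregatʃølpeles]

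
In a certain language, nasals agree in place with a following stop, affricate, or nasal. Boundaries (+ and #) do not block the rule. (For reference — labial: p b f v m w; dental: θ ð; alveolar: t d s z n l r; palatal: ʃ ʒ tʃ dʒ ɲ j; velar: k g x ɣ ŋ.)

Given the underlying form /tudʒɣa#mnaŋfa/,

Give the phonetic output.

[tudʒɣa#nnaŋfa]

/m/ before /n/ (alveolar) → [n]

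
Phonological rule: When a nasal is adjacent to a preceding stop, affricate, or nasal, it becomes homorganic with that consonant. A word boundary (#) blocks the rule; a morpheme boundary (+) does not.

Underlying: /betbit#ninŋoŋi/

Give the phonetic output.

/ŋ/ after /n/ (alveolar) → [n]

[betbit#ninnoŋi]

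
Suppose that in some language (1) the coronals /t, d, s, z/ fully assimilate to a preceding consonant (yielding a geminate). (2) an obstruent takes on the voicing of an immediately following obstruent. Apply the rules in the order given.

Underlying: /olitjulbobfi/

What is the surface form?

[olitjulbopfi]

Rule 1: no segment meets the rule's conditions; no change.
After rule 1: olitjulbobfi
Rule 2: /b/ before /f/ (voiceless) → [p]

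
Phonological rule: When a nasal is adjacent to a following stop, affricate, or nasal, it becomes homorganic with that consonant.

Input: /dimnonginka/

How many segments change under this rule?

3

/m/ before /n/ (alveolar) → [n]
/n/ before /g/ (velar) → [ŋ]
/n/ before /k/ (velar) → [ŋ]
3 segments change.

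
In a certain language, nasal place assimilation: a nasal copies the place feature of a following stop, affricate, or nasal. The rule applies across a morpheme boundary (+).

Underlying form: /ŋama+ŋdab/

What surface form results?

/ŋ/ before /d/ (alveolar) → [n]

[ŋama+ndab]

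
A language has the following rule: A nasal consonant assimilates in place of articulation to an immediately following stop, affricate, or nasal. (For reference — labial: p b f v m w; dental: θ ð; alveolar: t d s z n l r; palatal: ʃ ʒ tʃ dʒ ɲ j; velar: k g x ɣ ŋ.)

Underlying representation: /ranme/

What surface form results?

[ramme]

/n/ before /m/ (labial) → [m]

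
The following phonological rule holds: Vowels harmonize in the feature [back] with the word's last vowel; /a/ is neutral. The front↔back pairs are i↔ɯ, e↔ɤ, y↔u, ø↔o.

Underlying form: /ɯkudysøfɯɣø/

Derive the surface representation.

[ikydysøfiɣø]

/ɯ/ harmonizes with /ø/ ([-back]) → [i]
/u/ harmonizes with /ø/ ([-back]) → [y]
/ɯ/ harmonizes with /ø/ ([-back]) → [i]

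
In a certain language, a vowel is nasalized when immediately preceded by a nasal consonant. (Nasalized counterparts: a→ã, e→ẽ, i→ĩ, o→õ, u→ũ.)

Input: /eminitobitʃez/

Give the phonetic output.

/i/ after nasal /m/ → [ĩ]
/i/ after nasal /n/ → [ĩ]

[emĩnĩtobitʃez]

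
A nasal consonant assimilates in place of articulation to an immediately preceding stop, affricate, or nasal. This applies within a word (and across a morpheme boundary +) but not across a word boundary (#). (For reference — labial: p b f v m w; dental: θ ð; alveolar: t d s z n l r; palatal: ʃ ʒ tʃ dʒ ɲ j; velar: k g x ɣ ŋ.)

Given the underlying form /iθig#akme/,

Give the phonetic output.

[iθig#akŋe]

/m/ after /k/ (velar) → [ŋ]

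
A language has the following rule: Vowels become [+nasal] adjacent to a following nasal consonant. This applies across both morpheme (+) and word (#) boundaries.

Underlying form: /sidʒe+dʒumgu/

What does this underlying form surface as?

[sidʒe+dʒũmgu]

/u/ before nasal /m/ → [ũ]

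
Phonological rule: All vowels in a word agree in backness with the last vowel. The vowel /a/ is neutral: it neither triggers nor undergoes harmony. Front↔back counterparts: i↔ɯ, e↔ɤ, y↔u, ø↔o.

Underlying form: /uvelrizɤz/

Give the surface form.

[uvɤlrɯzɤz]

/e/ harmonizes with /ɤ/ ([+back]) → [ɤ]
/i/ harmonizes with /ɤ/ ([+back]) → [ɯ]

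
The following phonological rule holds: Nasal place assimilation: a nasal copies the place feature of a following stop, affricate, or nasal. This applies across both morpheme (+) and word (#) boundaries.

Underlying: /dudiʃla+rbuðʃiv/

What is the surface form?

no segment meets the rule's conditions; no change.

[dudiʃla+rbuðʃiv]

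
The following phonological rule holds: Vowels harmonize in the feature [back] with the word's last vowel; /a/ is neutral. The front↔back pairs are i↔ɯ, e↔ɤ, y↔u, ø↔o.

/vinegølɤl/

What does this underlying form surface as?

/i/ harmonizes with /ɤ/ ([+back]) → [ɯ]
/e/ harmonizes with /ɤ/ ([+back]) → [ɤ]
/ø/ harmonizes with /ɤ/ ([+back]) → [o]

[vɯnɤgolɤl]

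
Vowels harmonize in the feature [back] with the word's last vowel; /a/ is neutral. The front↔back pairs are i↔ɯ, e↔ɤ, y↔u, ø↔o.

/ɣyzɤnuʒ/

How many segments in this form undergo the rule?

1

/y/ harmonizes with /u/ ([+back]) → [u]
1 segment changes.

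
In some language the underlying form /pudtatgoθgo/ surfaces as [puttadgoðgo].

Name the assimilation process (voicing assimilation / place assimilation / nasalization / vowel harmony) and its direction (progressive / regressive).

voicing assimilation, regressive

/d/→[t] /t/→[d] /θ/→[ð].
Each target copies a feature from the following segment, so the direction is regressive.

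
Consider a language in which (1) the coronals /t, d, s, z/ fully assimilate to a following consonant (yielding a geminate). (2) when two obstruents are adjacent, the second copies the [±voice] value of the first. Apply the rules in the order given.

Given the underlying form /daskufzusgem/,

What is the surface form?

[dakkufsuggem]

Rule 1: /s/ before /k/ → [k] (total assimilation)
Rule 1: /s/ before /g/ → [g] (total assimilation)
After rule 1: dakkufzuggem
Rule 2: /z/ after /f/ (voiceless) → [s]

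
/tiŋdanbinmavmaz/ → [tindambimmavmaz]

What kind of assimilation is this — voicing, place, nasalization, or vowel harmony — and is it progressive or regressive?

/ŋ/→[n] /n/→[m] /n/→[m].
Each target copies a feature from the following segment, so the direction is regressive.

place assimilation, regressive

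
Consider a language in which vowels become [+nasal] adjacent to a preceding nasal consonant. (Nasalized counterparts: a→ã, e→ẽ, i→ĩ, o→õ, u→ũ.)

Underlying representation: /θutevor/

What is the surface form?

no segment meets the rule's conditions; no change.

[θutevor]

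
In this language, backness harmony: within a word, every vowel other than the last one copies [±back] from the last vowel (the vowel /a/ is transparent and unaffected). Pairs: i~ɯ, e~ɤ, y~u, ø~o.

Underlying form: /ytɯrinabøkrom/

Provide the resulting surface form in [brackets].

/y/ harmonizes with /o/ ([+back]) → [u]
/i/ harmonizes with /o/ ([+back]) → [ɯ]
/ø/ harmonizes with /o/ ([+back]) → [o]

[utɯrɯnabokrom]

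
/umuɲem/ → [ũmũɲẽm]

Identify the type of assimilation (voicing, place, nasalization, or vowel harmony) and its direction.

nasalization, regressive

/u/→[ũ] /u/→[ũ] /e/→[ẽ].
Each target copies a feature from the following segment, so the direction is regressive.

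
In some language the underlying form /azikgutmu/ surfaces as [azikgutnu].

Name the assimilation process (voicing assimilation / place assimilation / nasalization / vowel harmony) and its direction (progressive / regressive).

place assimilation, progressive

/m/→[n].
Each target copies a feature from the preceding segment, so the direction is progressive.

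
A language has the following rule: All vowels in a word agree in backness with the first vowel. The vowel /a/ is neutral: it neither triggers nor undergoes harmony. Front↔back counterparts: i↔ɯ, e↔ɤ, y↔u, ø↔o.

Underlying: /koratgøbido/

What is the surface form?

/ø/ harmonizes with /o/ ([+back]) → [o]
/i/ harmonizes with /o/ ([+back]) → [ɯ]

[koratgobɯdo]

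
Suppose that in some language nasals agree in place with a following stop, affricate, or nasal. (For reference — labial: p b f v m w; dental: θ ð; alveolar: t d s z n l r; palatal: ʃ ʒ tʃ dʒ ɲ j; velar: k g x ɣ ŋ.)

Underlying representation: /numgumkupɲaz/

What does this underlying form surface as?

[nuŋguŋkupɲaz]

/m/ before /g/ (velar) → [ŋ]
/m/ before /k/ (velar) → [ŋ]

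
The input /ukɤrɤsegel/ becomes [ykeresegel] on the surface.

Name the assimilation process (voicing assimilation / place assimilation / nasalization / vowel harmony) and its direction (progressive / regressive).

vowel harmony, regressive

/u/→[y] /ɤ/→[e] /ɤ/→[e].
Vowels agree with the last vowel, so the harmony is regressive.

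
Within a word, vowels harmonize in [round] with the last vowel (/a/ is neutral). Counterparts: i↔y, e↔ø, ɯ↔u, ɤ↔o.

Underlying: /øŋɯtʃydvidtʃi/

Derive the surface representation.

/ø/ harmonizes with /i/ ([-round]) → [e]
/y/ harmonizes with /i/ ([-round]) → [i]

[eŋɯtʃidvidtʃi]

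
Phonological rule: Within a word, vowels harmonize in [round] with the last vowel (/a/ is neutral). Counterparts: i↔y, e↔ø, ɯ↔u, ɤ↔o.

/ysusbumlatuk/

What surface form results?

no segment meets the rule's conditions; no change.

[ysusbumlatuk]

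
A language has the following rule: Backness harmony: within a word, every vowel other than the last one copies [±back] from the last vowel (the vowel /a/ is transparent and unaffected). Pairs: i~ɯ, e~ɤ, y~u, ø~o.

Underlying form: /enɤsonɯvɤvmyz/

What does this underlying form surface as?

[enesønivevmyz]

/ɤ/ harmonizes with /y/ ([-back]) → [e]
/o/ harmonizes with /y/ ([-back]) → [ø]
/ɯ/ harmonizes with /y/ ([-back]) → [i]
/ɤ/ harmonizes with /y/ ([-back]) → [e]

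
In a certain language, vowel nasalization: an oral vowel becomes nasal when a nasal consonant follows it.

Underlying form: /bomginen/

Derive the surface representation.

/o/ before nasal /m/ → [õ]
/i/ before nasal /n/ → [ĩ]
/e/ before nasal /n/ → [ẽ]

[bõmgĩnẽn]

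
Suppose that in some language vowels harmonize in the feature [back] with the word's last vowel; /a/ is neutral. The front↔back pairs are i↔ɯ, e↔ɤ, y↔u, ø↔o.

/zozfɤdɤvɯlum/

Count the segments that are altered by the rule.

0

No segment meets the rule's conditions.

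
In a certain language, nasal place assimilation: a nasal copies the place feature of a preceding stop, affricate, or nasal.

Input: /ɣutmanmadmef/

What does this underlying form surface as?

/m/ after /t/ (alveolar) → [n]
/m/ after /n/ (alveolar) → [n]
/m/ after /d/ (alveolar) → [n]

[ɣutnannadnef]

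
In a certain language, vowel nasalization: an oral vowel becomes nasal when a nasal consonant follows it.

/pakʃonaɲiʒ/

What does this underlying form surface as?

[pakʃõnãɲiʒ]

/o/ before nasal /n/ → [õ]
/a/ before nasal /ɲ/ → [ã]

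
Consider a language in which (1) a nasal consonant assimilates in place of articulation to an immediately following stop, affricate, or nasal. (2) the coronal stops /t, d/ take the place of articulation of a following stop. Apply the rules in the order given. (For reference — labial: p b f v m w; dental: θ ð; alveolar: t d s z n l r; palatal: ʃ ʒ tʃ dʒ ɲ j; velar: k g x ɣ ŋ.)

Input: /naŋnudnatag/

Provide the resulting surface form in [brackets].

[nannudnatag]

Rule 1: /ŋ/ before /n/ (alveolar) → [n]
After rule 1: nannudnatag
Rule 2: no segment meets the rule's conditions; no change.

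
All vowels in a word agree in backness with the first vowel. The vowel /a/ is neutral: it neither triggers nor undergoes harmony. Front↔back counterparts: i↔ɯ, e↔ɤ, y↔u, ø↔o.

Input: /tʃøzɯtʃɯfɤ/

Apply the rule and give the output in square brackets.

[tʃøzitʃife]

/ɯ/ harmonizes with /ø/ ([-back]) → [i]
/ɯ/ harmonizes with /ø/ ([-back]) → [i]
/ɤ/ harmonizes with /ø/ ([-back]) → [e]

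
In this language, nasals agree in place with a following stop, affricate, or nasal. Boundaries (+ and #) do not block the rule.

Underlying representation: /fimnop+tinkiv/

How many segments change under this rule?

2

/m/ before /n/ (alveolar) → [n]
/n/ before /k/ (velar) → [ŋ]
2 segments change.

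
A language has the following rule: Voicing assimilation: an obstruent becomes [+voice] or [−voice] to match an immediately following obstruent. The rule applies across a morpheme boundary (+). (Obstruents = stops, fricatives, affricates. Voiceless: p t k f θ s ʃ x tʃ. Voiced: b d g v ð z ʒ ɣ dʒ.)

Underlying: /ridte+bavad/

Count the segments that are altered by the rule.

/d/ before /t/ (voiceless) → [t]
1 segment changes.

1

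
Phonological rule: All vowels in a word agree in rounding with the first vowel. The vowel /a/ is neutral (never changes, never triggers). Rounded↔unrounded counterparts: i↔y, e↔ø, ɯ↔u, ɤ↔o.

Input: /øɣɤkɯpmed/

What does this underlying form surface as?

[øɣokupmød]

/ɤ/ harmonizes with /ø/ ([+round]) → [o]
/ɯ/ harmonizes with /ø/ ([+round]) → [u]
/e/ harmonizes with /ø/ ([+round]) → [ø]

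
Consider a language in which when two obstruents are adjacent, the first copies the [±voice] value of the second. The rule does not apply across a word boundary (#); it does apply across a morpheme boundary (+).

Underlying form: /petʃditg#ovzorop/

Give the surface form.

[pedʒdidg#ovzorop]

/tʃ/ before /d/ (voiced) → [dʒ]
/t/ before /g/ (voiced) → [d]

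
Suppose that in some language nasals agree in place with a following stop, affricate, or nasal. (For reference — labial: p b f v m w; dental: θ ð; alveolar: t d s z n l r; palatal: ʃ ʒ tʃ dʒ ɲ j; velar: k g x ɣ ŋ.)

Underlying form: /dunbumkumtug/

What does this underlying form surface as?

/n/ before /b/ (labial) → [m]
/m/ before /k/ (velar) → [ŋ]
/m/ before /t/ (alveolar) → [n]

[dumbuŋkuntug]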